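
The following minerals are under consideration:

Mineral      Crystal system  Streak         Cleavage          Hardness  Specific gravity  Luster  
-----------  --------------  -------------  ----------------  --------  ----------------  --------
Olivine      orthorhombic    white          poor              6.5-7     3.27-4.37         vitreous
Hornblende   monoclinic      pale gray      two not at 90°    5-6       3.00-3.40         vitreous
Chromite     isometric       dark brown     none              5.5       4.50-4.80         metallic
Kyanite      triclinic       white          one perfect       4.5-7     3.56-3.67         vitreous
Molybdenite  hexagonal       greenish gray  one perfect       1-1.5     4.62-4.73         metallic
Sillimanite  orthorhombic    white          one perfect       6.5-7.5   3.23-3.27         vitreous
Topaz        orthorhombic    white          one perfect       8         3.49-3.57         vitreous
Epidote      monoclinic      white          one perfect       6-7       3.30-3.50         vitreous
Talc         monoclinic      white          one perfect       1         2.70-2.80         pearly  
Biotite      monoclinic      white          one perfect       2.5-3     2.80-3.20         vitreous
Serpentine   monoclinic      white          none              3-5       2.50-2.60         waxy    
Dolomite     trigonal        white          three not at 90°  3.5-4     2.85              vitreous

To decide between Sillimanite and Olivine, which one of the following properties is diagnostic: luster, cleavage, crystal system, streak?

Luster: both vitreous — no difference.
Cleavage: Sillimanite one perfect, Olivine poor — different.
Crystal system: both orthorhombic — no difference.
Streak: both white — no difference.
Only cleavage differs between Sillimanite and Olivine among the listed tests.

cleavage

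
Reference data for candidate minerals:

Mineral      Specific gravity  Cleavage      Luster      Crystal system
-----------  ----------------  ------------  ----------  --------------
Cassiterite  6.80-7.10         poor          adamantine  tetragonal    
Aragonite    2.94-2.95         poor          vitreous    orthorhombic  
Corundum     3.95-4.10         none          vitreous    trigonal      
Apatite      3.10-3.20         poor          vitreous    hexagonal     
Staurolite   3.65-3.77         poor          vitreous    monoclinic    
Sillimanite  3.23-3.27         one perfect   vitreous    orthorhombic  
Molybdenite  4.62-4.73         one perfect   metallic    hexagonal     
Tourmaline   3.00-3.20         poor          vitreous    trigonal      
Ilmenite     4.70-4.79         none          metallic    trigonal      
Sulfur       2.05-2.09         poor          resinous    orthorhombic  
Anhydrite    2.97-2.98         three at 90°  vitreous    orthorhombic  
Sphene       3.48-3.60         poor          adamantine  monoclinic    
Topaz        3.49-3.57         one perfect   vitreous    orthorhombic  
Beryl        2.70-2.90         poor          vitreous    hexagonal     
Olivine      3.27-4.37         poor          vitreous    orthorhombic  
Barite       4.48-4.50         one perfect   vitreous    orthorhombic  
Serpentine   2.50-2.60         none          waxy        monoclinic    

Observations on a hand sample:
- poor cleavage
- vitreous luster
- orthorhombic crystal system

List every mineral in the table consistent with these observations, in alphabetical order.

Poor cleavage: Cassiterite, Aragonite, Apatite, Staurolite, Tourmaline, Sulfur, Sphene, Beryl, Olivine remain.
Vitreous luster rules out Cassiterite, Sulfur, Sphene.
Orthorhombic crystal system: only Aragonite, Olivine remain.
The minerals that satisfy all observations are Aragonite, Olivine.

Aragonite, Olivine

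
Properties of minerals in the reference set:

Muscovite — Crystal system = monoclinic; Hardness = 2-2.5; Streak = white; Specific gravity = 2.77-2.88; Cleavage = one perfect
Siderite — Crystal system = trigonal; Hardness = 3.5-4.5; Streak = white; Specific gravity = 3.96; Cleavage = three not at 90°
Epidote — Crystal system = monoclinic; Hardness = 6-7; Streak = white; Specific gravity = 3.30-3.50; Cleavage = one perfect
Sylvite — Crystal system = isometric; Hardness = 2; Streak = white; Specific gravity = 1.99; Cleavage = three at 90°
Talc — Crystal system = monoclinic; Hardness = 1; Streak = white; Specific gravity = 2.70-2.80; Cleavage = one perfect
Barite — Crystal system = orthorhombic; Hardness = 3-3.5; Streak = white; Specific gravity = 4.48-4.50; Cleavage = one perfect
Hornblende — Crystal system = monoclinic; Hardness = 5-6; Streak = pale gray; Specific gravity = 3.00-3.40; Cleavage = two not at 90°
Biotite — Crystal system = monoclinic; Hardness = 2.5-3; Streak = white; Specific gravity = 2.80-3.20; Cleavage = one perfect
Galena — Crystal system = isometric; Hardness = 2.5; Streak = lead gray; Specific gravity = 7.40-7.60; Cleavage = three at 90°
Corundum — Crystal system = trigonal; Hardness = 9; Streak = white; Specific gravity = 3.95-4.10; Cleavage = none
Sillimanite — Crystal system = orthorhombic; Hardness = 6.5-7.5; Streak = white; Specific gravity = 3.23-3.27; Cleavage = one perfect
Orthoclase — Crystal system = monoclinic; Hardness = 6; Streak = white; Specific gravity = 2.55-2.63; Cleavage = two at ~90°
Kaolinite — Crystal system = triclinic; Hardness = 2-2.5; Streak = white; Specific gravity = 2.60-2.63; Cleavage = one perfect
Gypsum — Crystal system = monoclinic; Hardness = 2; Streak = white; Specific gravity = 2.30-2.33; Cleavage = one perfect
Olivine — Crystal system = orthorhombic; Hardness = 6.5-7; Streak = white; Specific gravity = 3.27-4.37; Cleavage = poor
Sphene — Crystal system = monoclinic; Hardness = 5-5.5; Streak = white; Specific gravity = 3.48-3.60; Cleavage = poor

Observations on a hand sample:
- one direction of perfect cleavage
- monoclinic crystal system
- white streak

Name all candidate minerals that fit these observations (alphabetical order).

Biotite, Epidote, Gypsum, Muscovite, Talc

One direction of perfect cleavage: leaves Muscovite, Epidote, Talc, Barite, Biotite, Sillimanite, Kaolinite, Gypsum.
Monoclinic crystal system eliminates Barite, Sillimanite, Kaolinite.
White streak: all remaining candidates fit.
The minerals that satisfy all observations are Biotite, Epidote, Gypsum, Muscovite, Talc.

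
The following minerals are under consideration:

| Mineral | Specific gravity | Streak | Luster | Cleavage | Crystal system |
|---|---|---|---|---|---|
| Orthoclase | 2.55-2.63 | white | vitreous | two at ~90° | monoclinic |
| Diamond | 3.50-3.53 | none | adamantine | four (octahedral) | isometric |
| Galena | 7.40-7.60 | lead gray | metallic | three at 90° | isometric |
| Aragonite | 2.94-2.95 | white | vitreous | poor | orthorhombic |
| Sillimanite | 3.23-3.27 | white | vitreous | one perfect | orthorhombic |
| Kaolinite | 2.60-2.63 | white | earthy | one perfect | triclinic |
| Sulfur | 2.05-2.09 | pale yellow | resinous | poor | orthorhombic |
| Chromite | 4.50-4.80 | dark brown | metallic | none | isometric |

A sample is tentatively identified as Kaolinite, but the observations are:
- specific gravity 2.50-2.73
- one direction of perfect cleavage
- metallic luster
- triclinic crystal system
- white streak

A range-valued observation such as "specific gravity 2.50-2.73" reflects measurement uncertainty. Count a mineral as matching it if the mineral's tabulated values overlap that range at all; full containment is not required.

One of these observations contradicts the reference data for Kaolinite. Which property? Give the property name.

Specific gravity 2.50-2.73: Kaolinite has SG 2.60-2.63 — consistent.
One direction of perfect cleavage: Kaolinite has cleavage one perfect — consistent.
Metallic luster: Kaolinite has earthy luster — inconsistent.
Triclinic crystal system: Kaolinite has triclinic system — consistent.
White streak: Kaolinite has white streak — consistent.
The luster is the one property that does not fit.

luster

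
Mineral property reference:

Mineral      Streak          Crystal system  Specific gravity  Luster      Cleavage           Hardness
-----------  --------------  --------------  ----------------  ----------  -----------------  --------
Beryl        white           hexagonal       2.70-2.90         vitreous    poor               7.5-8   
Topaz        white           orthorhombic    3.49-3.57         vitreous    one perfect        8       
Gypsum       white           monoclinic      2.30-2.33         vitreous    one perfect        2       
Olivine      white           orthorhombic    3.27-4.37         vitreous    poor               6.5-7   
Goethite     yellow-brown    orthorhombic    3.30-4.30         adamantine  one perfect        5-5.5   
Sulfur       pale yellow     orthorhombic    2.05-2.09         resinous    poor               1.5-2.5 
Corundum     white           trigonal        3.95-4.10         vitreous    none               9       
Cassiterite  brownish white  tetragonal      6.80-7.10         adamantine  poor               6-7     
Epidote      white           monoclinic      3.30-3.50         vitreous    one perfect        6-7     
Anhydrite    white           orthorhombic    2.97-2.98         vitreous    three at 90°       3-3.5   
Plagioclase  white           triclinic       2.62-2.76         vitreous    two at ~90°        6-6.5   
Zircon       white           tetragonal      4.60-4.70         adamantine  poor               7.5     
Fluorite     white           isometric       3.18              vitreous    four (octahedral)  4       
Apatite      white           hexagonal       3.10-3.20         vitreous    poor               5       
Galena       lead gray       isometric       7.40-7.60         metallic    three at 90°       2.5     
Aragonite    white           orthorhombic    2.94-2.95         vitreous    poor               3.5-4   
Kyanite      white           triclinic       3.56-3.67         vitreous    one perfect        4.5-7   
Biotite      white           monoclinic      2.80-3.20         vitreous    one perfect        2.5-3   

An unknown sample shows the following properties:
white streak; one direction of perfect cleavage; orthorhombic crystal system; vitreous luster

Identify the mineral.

Topaz

White streak is inconsistent with Goethite, Sulfur, Cassiterite, Galena.
One direction of perfect cleavage: leaves Topaz, Gypsum, Epidote, Kyanite, Biotite.
Orthorhombic crystal system: leaves Topaz.
Vitreous luster: consistent with all remaining minerals.
The only mineral consistent with every observation is Topaz.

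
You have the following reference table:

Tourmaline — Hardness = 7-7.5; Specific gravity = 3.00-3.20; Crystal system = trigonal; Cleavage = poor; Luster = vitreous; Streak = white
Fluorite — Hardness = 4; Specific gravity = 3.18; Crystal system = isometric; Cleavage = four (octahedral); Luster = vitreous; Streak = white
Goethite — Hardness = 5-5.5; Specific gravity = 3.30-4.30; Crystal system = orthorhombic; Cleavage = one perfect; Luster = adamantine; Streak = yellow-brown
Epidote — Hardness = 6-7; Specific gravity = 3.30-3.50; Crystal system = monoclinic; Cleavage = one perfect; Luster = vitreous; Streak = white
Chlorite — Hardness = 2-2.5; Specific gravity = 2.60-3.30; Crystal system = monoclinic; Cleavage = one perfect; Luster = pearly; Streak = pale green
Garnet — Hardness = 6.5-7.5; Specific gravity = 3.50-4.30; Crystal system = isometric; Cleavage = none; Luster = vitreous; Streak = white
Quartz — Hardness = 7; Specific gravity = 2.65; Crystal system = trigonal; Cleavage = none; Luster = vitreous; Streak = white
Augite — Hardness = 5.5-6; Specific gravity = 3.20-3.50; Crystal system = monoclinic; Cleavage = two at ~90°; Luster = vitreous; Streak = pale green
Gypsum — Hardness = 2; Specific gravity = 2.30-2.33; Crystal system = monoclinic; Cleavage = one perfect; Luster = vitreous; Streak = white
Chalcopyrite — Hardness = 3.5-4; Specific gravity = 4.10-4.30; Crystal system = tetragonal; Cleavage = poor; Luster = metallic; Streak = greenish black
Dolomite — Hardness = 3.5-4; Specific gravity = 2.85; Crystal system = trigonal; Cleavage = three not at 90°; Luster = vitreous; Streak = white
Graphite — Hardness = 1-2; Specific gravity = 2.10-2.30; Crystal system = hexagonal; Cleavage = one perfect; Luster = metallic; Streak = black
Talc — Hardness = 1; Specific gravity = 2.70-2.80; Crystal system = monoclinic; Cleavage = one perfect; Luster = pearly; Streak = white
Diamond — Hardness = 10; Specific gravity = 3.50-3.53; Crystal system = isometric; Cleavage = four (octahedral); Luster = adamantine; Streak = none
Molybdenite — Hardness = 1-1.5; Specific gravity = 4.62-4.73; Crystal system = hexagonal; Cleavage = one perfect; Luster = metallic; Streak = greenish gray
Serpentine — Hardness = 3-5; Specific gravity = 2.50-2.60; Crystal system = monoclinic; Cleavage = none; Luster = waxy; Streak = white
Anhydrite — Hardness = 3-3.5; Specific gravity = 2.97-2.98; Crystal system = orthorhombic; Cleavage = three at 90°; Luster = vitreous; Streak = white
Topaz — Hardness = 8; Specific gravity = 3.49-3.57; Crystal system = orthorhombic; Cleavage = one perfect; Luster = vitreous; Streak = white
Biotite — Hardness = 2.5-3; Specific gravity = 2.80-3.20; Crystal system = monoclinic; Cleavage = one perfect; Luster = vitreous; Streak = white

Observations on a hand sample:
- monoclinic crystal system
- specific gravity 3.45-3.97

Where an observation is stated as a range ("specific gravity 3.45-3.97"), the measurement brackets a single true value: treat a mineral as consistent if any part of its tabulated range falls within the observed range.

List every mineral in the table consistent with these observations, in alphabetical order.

Monoclinic crystal system — only Epidote, Chlorite, Augite, Gypsum, Talc, Serpentine, Biotite remain.
Specific gravity 3.45-3.97 — leaves Epidote, Augite.
Remaining candidates: Augite, Epidote.

Augite, Epidote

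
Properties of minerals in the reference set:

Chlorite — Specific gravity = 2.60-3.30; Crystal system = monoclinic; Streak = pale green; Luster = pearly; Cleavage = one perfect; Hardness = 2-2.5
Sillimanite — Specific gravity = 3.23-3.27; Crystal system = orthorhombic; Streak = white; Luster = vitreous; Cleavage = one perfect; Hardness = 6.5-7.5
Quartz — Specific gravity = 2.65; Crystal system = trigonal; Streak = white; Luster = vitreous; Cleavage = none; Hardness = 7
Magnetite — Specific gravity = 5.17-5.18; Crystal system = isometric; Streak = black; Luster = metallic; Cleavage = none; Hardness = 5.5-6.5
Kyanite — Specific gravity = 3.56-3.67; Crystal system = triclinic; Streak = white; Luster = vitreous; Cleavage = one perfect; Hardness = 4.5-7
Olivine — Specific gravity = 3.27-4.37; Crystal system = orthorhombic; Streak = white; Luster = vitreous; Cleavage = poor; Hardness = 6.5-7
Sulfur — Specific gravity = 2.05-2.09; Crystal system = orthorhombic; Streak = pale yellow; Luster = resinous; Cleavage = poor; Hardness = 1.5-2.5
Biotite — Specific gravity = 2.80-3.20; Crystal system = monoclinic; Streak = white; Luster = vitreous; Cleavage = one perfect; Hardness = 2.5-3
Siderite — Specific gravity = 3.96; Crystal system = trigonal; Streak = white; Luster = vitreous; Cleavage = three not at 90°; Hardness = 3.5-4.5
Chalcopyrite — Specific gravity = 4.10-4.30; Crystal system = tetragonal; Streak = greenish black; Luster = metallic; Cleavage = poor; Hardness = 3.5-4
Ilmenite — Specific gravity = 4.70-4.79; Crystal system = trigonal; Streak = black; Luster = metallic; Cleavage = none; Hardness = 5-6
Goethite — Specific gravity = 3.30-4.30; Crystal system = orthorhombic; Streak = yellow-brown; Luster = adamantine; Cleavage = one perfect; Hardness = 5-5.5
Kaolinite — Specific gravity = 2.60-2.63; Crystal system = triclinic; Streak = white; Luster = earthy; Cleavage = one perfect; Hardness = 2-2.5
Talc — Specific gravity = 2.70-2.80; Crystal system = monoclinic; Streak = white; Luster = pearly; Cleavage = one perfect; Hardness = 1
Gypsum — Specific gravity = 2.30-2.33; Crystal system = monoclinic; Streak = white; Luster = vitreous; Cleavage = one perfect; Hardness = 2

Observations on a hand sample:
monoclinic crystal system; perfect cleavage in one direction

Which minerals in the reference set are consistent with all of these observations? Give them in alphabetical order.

Biotite, Chlorite, Gypsum, Talc

Monoclinic crystal system: leaves Chlorite, Biotite, Talc, Gypsum.
Perfect cleavage in one direction: all remaining candidates fit.
Remaining candidates: Biotite, Chlorite, Gypsum, Talc.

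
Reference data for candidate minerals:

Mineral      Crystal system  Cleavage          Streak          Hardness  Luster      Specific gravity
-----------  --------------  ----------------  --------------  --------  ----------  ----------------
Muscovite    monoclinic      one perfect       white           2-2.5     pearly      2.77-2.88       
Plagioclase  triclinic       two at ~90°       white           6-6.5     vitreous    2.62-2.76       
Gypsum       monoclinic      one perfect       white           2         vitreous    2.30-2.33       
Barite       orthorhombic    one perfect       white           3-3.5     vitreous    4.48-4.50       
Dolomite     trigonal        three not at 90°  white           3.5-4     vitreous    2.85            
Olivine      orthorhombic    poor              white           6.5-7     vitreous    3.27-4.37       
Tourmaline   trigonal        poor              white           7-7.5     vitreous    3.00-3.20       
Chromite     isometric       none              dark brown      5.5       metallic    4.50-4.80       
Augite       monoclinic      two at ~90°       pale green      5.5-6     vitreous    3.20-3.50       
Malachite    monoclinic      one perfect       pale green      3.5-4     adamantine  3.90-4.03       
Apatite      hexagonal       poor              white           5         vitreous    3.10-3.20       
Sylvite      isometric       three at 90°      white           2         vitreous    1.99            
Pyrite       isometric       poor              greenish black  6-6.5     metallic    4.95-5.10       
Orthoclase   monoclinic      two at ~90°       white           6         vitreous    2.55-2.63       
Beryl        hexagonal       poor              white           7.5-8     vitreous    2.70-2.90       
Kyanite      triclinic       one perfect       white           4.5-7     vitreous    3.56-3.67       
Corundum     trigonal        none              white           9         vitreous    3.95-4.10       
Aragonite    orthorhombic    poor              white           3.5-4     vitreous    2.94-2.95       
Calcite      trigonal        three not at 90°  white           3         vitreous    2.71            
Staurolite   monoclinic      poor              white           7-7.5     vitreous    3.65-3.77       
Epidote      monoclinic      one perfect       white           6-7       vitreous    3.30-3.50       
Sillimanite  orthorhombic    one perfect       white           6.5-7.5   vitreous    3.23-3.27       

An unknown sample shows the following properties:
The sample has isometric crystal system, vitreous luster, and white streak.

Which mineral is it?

Sylvite

Isometric crystal system: Chromite, Sylvite, Pyrite remain.
Vitreous luster: narrows the field to Sylvite.
White streak: all remaining candidates fit.
Only Sylvite satisfies all observations.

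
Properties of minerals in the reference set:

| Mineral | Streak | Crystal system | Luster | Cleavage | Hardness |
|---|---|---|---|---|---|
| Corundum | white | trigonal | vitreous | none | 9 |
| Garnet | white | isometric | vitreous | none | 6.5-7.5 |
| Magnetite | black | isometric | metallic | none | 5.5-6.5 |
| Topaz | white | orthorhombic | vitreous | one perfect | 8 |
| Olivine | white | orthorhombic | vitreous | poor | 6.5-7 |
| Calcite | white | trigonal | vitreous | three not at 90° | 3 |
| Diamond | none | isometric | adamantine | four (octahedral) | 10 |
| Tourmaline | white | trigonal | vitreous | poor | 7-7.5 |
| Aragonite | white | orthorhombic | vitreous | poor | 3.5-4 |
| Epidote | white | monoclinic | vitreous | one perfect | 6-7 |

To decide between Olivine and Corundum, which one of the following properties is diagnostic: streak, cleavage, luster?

Streak: both white — no difference.
Cleavage: Olivine poor, Corundum none — these differ.
Luster: both vitreous — no difference.
Of the listed properties, cleavage is the one that separates them.

cleavage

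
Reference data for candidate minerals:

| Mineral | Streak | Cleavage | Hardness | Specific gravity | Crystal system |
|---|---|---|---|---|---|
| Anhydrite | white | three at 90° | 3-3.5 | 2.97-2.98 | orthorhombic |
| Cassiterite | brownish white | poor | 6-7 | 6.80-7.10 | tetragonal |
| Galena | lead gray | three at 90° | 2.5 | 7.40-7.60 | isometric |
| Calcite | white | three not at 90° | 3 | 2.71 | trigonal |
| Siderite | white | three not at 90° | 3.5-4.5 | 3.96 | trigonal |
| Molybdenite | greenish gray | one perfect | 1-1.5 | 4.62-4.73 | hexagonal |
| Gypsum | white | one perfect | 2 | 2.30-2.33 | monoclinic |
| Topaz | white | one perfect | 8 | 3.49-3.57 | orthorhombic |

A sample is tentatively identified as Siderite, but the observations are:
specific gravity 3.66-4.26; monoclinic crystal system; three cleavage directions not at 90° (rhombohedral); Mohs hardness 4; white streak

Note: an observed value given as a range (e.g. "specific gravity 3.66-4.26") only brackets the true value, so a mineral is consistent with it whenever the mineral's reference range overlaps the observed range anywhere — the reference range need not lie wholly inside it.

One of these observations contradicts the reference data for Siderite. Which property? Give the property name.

Specific gravity 3.66-4.26: Siderite has SG 3.96 — matches.
Monoclinic crystal system: Siderite has trigonal system — does not match.
Three cleavage directions not at 90° (rhombohedral): Siderite has cleavage three not at 90° — matches.
Mohs hardness 4: Siderite has hardness 3.5-4.5 — matches.
White streak: Siderite has white streak — matches.
Everything matches except the crystal system.

crystal system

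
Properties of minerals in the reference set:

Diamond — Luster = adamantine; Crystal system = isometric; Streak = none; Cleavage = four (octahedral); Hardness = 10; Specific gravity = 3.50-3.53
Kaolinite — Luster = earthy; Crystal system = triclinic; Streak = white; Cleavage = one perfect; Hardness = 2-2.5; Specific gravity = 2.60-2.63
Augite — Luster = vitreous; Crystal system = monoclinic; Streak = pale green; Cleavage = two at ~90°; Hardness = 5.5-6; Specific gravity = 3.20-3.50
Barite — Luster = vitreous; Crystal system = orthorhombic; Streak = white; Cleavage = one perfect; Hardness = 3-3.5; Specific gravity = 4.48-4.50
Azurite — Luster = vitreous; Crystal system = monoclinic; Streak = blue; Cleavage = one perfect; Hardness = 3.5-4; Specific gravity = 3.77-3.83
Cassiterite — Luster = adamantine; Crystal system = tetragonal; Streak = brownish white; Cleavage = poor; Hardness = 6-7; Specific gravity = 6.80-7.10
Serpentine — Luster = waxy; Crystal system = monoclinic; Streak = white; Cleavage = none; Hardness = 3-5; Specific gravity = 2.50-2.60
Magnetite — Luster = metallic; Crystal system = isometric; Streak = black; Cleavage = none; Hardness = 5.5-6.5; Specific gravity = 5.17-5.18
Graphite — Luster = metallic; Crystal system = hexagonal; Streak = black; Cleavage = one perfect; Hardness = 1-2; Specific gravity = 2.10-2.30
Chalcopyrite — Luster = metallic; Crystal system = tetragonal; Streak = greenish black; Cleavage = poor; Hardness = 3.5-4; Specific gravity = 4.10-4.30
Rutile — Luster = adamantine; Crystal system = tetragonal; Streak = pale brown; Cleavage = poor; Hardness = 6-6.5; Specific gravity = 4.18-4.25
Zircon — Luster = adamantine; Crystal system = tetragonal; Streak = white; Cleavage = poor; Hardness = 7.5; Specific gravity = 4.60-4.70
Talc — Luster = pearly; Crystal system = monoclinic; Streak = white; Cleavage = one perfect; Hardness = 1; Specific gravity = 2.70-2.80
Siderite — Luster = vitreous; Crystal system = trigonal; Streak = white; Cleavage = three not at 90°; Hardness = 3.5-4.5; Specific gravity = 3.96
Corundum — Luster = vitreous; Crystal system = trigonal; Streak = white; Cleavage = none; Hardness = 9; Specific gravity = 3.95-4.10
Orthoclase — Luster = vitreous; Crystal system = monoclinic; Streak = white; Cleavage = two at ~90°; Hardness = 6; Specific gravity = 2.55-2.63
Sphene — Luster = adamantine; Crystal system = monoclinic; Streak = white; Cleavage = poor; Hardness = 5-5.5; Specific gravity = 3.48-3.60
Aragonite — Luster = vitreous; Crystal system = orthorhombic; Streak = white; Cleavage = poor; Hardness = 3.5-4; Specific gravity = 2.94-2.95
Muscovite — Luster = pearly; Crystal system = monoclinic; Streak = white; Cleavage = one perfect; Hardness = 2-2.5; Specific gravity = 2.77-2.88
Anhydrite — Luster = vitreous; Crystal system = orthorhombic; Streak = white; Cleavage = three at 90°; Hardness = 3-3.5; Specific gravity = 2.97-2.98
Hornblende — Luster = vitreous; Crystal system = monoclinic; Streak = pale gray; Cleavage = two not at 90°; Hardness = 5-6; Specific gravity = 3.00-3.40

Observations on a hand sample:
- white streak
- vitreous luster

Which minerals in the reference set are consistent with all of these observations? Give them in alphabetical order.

White streak: leaves Kaolinite, Barite, Serpentine, Zircon, Talc, Siderite, Corundum, Orthoclase, Sphene, Aragonite, Muscovite, Anhydrite.
Vitreous luster eliminates Kaolinite, Serpentine, Zircon, Talc, Sphene, Muscovite.
Remaining candidates: Anhydrite, Aragonite, Barite, Corundum, Orthoclase, Siderite.

Anhydrite, Aragonite, Barite, Corundum, Orthoclase, Siderite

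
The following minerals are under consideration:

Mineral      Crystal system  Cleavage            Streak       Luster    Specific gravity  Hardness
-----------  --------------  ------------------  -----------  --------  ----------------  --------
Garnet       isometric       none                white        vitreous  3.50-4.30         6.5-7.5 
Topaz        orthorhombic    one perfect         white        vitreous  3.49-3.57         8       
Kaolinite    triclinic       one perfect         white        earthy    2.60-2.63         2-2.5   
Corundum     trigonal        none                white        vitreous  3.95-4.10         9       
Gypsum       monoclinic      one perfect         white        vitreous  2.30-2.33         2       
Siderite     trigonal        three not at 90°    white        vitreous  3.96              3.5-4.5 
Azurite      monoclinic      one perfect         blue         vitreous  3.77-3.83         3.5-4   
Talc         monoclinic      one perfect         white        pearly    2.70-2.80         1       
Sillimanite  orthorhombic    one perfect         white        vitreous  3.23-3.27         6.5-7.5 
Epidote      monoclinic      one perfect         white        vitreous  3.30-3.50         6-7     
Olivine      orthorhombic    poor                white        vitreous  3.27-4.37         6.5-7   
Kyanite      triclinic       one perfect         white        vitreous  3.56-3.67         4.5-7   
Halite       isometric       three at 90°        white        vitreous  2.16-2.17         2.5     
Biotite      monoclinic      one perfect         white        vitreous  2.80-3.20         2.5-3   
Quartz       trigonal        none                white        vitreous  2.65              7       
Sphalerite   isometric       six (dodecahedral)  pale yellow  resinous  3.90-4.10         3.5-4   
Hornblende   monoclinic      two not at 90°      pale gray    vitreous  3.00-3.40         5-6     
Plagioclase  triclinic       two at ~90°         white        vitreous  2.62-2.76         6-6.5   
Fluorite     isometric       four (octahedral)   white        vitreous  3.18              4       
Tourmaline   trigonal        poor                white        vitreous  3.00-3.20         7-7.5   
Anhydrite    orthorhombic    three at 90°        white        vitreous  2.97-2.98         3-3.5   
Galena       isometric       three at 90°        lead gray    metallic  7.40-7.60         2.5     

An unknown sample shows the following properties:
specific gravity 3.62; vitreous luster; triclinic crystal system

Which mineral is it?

Kyanite

Specific gravity 3.62 — narrows the field to Garnet, Olivine, Kyanite.
Vitreous luster — consistent with all remaining minerals.
Triclinic crystal system — Kyanite remains.
The only mineral consistent with every observation is Kyanite.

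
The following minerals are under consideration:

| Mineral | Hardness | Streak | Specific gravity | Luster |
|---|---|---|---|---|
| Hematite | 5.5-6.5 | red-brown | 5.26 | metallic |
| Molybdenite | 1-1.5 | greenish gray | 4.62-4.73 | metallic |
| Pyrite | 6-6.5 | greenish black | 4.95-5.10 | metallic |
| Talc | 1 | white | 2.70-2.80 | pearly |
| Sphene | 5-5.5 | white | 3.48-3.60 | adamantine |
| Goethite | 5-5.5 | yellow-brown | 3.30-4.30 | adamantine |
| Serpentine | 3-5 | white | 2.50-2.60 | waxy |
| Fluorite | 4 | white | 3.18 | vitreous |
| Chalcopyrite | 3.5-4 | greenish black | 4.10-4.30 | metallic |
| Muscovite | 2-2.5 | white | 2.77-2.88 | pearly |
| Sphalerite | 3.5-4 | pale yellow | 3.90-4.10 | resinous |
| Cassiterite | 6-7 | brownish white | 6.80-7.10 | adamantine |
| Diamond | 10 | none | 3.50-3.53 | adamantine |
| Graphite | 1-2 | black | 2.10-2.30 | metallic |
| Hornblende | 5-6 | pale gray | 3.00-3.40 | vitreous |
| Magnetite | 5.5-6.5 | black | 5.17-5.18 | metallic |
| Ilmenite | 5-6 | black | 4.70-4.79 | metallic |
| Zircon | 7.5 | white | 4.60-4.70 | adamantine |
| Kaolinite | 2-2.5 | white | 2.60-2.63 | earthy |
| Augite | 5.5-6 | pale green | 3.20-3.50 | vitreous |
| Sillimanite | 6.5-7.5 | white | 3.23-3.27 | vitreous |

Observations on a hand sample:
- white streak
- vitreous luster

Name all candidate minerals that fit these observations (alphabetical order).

White streak: Talc, Sphene, Serpentine, Fluorite, Muscovite, Zircon, Kaolinite, Sillimanite remain.
Vitreous luster: Fluorite, Sillimanite remain.
Consistent with every observation: Fluorite, Sillimanite.

Fluorite, Sillimanite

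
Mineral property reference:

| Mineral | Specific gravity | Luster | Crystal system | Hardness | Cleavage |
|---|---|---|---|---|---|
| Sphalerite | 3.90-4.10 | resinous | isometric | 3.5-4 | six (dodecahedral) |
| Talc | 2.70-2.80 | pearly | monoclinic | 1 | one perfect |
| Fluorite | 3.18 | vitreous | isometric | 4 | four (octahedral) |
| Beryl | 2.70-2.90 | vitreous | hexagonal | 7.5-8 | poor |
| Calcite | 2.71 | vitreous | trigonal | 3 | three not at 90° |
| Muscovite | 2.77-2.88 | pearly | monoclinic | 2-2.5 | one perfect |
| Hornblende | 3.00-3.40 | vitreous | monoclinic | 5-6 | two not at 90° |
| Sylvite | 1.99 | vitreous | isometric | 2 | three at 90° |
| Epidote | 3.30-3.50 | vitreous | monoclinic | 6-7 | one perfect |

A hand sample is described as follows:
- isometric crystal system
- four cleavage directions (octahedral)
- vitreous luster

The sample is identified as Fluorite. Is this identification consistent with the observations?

Isometric crystal system — fits Fluorite (isometric system).
Four cleavage directions (octahedral) — fits Fluorite (cleavage four (octahedral)).
Vitreous luster — fits Fluorite (vitreous luster).
Every observed property is compatible with the reference values for Fluorite.

Yes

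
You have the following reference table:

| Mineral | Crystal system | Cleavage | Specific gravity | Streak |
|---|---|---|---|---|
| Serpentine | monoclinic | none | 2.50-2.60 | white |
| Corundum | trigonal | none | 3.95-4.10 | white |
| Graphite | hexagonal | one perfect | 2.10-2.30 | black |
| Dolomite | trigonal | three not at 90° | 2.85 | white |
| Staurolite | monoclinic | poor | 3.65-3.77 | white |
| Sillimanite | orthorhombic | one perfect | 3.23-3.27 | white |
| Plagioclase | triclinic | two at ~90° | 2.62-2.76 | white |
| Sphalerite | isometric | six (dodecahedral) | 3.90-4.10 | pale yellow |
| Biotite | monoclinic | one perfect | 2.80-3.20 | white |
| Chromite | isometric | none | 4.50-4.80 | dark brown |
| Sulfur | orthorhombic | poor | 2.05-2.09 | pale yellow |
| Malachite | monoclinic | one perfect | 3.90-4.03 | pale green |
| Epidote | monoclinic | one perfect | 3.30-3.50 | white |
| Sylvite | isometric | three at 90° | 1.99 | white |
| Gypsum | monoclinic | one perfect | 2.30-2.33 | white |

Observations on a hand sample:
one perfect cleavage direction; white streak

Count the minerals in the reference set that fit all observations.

4

One perfect cleavage direction: Graphite, Sillimanite, Biotite, Malachite, Epidote, Gypsum remain.
White streak excludes Graphite, Malachite.
Remaining candidates: Biotite, Epidote, Gypsum, Sillimanite.
That is 4 minerals.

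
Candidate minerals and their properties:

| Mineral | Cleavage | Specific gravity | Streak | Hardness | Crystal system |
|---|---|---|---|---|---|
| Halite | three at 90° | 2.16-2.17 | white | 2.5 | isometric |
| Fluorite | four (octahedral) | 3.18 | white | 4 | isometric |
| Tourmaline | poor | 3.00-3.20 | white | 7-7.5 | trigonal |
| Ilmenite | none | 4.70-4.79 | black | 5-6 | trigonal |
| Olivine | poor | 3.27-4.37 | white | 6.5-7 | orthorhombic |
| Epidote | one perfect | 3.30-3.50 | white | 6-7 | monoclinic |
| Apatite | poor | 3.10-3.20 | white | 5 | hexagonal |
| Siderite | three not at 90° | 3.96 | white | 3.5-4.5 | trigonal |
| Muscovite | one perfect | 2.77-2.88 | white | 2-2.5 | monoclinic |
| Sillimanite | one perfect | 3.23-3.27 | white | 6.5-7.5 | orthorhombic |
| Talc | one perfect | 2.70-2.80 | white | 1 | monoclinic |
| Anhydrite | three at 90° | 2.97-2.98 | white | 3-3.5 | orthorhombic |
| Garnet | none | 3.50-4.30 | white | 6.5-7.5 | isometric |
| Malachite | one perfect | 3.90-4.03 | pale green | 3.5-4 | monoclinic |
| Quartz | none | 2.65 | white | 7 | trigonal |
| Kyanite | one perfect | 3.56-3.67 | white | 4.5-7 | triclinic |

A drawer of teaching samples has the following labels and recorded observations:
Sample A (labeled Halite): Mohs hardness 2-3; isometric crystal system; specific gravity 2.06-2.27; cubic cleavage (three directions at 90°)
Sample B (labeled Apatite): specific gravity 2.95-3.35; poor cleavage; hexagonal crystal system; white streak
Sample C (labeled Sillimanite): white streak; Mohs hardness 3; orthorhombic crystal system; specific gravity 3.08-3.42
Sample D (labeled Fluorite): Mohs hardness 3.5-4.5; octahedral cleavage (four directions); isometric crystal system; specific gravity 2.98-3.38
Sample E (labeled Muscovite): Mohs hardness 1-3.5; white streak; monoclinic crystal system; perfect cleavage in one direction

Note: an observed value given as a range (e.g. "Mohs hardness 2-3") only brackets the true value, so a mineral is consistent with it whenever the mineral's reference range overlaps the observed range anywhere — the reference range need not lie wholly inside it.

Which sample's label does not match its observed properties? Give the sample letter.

Sample A: nothing contradicts Halite.
Sample B: nothing contradicts Apatite.
Sample C: Mohs hardness 3 is outside the reference for Sillimanite (hardness 6.5-7.5) — mislabeled.
Sample D: nothing contradicts Fluorite.
Sample E: nothing contradicts Muscovite.
Only sample C is inconsistent with its label.

C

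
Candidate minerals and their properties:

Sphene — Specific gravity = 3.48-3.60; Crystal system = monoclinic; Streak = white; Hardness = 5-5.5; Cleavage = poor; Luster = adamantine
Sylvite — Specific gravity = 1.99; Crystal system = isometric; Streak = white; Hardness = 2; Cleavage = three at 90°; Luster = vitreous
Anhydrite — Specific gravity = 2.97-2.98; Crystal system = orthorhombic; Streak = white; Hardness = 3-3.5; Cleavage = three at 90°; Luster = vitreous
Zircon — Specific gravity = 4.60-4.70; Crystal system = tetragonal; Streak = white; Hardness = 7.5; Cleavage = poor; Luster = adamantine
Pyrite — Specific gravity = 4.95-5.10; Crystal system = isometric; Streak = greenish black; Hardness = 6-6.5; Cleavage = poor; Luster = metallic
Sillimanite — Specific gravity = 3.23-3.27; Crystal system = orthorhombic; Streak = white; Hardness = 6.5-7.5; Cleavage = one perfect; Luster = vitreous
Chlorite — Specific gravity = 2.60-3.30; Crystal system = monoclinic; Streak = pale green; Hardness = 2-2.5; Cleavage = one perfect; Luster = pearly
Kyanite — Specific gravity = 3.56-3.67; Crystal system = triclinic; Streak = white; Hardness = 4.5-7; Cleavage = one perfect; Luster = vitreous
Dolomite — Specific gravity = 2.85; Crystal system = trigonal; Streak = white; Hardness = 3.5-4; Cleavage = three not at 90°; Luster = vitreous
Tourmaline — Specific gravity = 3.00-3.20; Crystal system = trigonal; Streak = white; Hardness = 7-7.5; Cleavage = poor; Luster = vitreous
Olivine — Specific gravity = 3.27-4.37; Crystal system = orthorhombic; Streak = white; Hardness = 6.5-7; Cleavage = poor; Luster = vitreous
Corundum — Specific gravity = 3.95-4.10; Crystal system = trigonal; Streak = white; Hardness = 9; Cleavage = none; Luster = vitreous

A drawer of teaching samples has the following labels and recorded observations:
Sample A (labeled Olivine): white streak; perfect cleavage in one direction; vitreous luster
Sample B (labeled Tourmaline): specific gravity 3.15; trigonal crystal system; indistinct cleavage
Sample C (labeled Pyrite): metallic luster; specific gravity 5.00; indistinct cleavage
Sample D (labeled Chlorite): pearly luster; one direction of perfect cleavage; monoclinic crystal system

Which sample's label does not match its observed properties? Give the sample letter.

Sample A: Olivine has cleavage poor, but the record shows perfect cleavage in one direction — this label is wrong.
Sample B: every observation is compatible with the reference values for Tourmaline.
Sample C: every observation is compatible with the reference values for Pyrite.
Sample D: every observation is compatible with the reference values for Chlorite.
The mislabeled specimen is A.

A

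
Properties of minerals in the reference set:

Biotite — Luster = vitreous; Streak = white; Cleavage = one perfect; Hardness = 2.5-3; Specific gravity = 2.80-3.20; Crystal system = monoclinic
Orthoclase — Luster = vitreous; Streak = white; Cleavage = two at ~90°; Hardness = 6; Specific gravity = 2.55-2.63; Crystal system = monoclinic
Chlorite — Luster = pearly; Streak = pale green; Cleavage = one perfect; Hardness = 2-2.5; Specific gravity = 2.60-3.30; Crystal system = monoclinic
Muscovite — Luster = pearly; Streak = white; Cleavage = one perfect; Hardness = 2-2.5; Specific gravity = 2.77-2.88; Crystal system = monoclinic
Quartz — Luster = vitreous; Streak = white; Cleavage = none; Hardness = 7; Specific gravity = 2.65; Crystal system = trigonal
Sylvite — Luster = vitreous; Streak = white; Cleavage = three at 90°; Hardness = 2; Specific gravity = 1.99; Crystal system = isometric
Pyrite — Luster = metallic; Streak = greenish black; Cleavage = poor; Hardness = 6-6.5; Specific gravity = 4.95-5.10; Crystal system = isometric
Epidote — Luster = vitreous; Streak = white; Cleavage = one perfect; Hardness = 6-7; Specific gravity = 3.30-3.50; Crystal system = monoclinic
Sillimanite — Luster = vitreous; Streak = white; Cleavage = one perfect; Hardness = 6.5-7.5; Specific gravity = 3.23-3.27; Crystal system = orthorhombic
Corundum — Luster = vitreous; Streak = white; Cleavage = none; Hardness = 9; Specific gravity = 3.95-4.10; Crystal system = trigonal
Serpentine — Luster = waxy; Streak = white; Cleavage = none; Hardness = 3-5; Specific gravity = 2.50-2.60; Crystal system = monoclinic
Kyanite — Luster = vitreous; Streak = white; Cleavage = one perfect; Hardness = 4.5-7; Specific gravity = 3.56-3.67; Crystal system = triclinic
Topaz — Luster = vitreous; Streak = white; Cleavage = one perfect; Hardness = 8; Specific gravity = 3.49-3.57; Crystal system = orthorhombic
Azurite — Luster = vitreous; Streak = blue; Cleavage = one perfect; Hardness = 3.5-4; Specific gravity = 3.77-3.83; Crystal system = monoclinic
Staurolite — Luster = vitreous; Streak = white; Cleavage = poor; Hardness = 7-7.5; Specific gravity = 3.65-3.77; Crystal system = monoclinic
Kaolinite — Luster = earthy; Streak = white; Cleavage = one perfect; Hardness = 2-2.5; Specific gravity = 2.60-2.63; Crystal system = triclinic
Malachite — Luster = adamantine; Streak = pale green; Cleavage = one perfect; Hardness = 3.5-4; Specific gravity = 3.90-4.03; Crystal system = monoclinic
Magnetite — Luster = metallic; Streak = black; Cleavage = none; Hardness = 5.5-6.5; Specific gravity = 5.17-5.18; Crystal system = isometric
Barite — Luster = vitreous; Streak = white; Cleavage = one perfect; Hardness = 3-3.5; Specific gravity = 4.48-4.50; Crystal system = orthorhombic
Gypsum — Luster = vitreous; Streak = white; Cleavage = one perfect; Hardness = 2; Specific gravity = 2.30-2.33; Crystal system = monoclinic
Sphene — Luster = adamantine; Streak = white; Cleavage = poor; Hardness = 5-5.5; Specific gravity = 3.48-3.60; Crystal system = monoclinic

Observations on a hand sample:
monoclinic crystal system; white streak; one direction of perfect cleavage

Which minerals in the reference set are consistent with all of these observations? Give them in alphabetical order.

Monoclinic crystal system: leaves Biotite, Orthoclase, Chlorite, Muscovite, Epidote, Serpentine, Azurite, Staurolite, Malachite, Gypsum, Sphene.
White streak is inconsistent with Chlorite, Azurite, Malachite.
One direction of perfect cleavage excludes Orthoclase, Serpentine, Staurolite, Sphene.
Remaining candidates: Biotite, Epidote, Gypsum, Muscovite.

Biotite, Epidote, Gypsum, Muscovite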